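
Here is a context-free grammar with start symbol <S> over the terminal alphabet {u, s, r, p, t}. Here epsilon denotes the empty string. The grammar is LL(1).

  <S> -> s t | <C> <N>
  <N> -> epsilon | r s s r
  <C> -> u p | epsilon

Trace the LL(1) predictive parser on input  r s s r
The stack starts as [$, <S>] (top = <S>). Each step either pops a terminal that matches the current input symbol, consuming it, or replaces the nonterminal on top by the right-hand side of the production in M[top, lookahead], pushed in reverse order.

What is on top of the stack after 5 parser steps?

     Stack      Input      Action
  1  $ <S>      r s s r $  expand <S> -> <C> <N>
  2  $ <N> <C>  r s s r $  expand <C> -> epsilon
  3  $ <N>      r s s r $  expand <N> -> r s s r
  4  $ r s s r  r s s r $  match r
  5  $ r s s    s s r $    match s
Stack after step 5: $ r s (top = s).

s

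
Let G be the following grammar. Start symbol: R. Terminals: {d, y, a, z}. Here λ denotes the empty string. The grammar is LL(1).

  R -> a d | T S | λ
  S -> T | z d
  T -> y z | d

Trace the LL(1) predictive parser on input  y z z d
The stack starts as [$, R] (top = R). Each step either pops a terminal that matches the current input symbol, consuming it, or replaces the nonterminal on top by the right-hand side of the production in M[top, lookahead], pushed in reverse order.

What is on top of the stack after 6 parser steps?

d

     Stack    Input      Action
  1  $ R      y z z d $  expand R -> T S
  2  $ S T    y z z d $  expand T -> y z
  3  $ S z y  y z z d $  match y
  4  $ S z    z z d $    match z
  5  $ S      z d $      expand S -> z d
  6  $ d z    z d $      match z
Stack after step 6: $ d (top = d).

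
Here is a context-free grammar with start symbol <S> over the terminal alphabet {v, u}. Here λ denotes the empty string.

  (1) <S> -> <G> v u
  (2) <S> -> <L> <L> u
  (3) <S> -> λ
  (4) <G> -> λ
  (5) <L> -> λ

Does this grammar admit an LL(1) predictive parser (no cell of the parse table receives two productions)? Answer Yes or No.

FIRST(<S>) = {λ, u, v}
FIRST(<G>) = {λ}
FIRST(<L>) = {λ}
FOLLOW(<S>) = {$}
FOLLOW(<G>) = {v}
FOLLOW(<L>) = {u}
Each cell of M receives at most one production.

Yes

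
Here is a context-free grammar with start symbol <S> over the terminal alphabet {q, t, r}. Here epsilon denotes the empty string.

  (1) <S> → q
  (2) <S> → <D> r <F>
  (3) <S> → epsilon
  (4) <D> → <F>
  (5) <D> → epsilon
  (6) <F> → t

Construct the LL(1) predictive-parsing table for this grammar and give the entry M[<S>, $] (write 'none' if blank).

FIRST(<F>): from <F>→t we get {t}. So FIRST(<F>) = {t}.
FIRST(<D>): from <D>→<F> we get {t}; from <D>→epsilon we get {epsilon}. So FIRST(<D>) = {epsilon, t}.
FIRST(<S>): from <S>→q we get {q}; from <S>→<D> r <F> we get {r, t}; from <S>→epsilon we get {epsilon}. So FIRST(<S>) = {epsilon, q, r, t}.
FOLLOW(<S>) includes $ since <S> is the start symbol.
FOLLOW(<S>): <S> appears on no right-hand side. Thus FOLLOW(<S>) = {$}.
For <S> → q: FIRST(q) = {q}, so it goes in M[<S>, t] for t ∈ {q}.
For <S> → <D> r <F>: FIRST(<D> r <F>) = {r, t}, so it goes in M[<S>, t] for t ∈ {r, t}.
For <S> → epsilon: FIRST(epsilon) = {epsilon}, so it goes in M[<S>, t] for t ∈ {}; since epsilon ∈ FIRST, also for every t ∈ FOLLOW(<S>) = {$}.

<S> → epsilon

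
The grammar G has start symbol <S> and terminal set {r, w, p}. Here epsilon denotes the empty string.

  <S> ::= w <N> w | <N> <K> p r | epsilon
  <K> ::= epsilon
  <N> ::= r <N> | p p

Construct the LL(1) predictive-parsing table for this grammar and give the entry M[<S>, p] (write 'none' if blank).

<S> ::= <N> <K> p r

FIRST(<K>): from <K>::=epsilon we get {epsilon}. So FIRST(<K>) = {epsilon}.
FIRST(<N>): from <N>::=r <N> we get {r}; from <N>::=p p we get {p}. So FIRST(<N>) = {p, r}.
FIRST(<S>): from <S>::=w <N> w we get {w}; from <S>::=<N> <K> p r we get {p, r}; from <S>::=epsilon we get {epsilon}. So FIRST(<S>) = {epsilon, p, r, w}.
FOLLOW(<S>) includes $ since <S> is the start symbol.
FOLLOW(<S>): <S> appears on no right-hand side. Thus FOLLOW(<S>) = {$}.
For <S> ::= w <N> w: FIRST(w <N> w) = {w}, so it goes in M[<S>, t] for t ∈ {w}.
For <S> ::= <N> <K> p r: FIRST(<N> <K> p r) = {p, r}, so it goes in M[<S>, t] for t ∈ {p, r}.
For <S> ::= epsilon: FIRST(epsilon) = {epsilon}, so it goes in M[<S>, t] for t ∈ {}; since epsilon ∈ FIRST, also for every t ∈ FOLLOW(<S>) = {$}.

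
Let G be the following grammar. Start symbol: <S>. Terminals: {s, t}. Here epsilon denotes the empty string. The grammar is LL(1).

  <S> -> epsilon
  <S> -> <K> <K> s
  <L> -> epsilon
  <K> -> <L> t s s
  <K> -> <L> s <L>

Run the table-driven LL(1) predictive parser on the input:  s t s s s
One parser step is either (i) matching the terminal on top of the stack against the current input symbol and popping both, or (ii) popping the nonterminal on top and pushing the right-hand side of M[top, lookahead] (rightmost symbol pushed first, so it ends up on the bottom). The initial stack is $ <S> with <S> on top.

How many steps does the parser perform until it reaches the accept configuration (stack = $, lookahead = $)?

11

step 1: stack=$ <S>  input=s t s s s $  — expand <S> -> <K> <K> s
step 2: stack=$ s <K> <K>  input=s t s s s $  — expand <K> -> <L> s <L>
step 3: stack=$ s <K> <L> s <L>  input=s t s s s $  — expand <L> -> epsilon
step 4: stack=$ s <K> <L> s  input=s t s s s $  — match s
step 5: stack=$ s <K> <L>  input=t s s s $  — expand <L> -> epsilon
step 6: stack=$ s <K>  input=t s s s $  — expand <K> -> <L> t s s
step 7: stack=$ s s s t <L>  input=t s s s $  — expand <L> -> epsilon
step 8: stack=$ s s s t  input=t s s s $  — match t
step 9: stack=$ s s s  input=s s s $  — match s
step 10: stack=$ s s  input=s s $  — match s
step 11: stack=$ s  input=s $  — match s
Accept reached after 11 steps.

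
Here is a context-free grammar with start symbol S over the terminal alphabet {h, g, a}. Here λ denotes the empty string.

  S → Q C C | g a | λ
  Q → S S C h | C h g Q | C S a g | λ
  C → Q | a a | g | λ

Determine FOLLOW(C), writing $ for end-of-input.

FIRST(S): from S→Q C C we get {λ, a, g, h}; from S→g a we get {g}; from S→λ we get {λ}. So FIRST(S) = {λ, a, g, h}.
FIRST(Q): from Q→S S C h we get {a, g, h}; from Q→C h g Q we get {a, g, h}; from Q→C S a g we get {a, g, h}; from Q→λ we get {λ}. So FIRST(Q) = {λ, a, g, h}.
FIRST(C): from C→Q we get {λ, a, g, h}; from C→a a we get {a}; from C→g we get {g}; from C→λ we get {λ}. So FIRST(C) = {λ, a, g, h}.
FOLLOW(S) includes $ since S is the start symbol.
FOLLOW(S): in Q→S S C h (occurrence 1), S is followed by S C h with FIRST {a, g, h}; in Q→S S C h (occurrence 2), S is followed by C h with FIRST {a, g, h}; in Q→C S a g, S is followed by a g with FIRST {a}. Thus FOLLOW(S) = {$, a, g, h}.
FOLLOW(C): in S→Q C C (occurrence 1), C is followed by C with FIRST {λ, a, g, h}; in S→Q C C (occurrence 1), the suffix after C is nullable, so FOLLOW(C) ⊇ FOLLOW(S) = {$, a, g, h}; in S→Q C C (occurrence 2), the suffix after C is empty, so FOLLOW(C) ⊇ FOLLOW(S) = {$, a, g, h}; in Q→S S C h, C is followed by h with FIRST {h}; in Q→C h g Q, C is followed by h g Q with FIRST {h}; in Q→C S a g, C is followed by S a g with FIRST {a, g, h}. Thus FOLLOW(C) = {$, a, g, h}.
FOLLOW(Q): in S→Q C C, Q is followed by C C with FIRST {λ, a, g, h}; in S→Q C C, the suffix after Q is nullable, so FOLLOW(Q) ⊇ FOLLOW(S) = {$, a, g, h}; in Q→C h g Q, the suffix after Q is empty (adds nothing new); in C→Q, the suffix after Q is empty, so FOLLOW(Q) ⊇ FOLLOW(C) = {$, a, g, h}. Thus FOLLOW(Q) = {$, a, g, h}.

{$, a, g, h}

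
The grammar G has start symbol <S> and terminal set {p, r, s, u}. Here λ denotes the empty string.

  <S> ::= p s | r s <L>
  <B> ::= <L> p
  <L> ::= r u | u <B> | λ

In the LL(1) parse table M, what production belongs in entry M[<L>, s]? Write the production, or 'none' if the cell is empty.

none

FIRST(<S>) = {p, r}
FIRST(<L>) = {λ, r, u}
FIRST(<B>) = {p, r, u}  (via <L> p)
FOLLOW(<S>) includes $ since <S> is the start symbol.
FOLLOW(<S>): <S> appears on no right-hand side. Thus FOLLOW(<S>) = {$}.
FOLLOW(<L>): in <S>::=r s <L>, the suffix after <L> is empty, so FOLLOW(<L>) ⊇ FOLLOW(<S>) = {$}; in <B>::=<L> p, <L> is followed by p with FIRST {p}. Thus FOLLOW(<L>) = {$, p}.
For <L> ::= r u: FIRST(r u) = {r}, so it goes in M[<L>, t] for t ∈ {r}.
For <L> ::= u <B>: FIRST(u <B>) = {u}, so it goes in M[<L>, t] for t ∈ {u}.
For <L> ::= λ: FIRST(λ) = {λ}, so it goes in M[<L>, t] for t ∈ {}; since λ ∈ FIRST, also for every t ∈ FOLLOW(<L>) = {$, p}.
None of these place a production in M[<L>, s].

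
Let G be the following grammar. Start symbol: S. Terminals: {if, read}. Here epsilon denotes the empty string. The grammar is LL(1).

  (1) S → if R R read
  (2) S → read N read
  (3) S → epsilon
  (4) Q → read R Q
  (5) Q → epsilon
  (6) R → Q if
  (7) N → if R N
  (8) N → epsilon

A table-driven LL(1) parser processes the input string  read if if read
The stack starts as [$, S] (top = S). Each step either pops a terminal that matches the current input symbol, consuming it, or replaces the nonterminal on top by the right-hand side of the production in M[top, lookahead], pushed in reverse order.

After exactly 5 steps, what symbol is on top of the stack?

Q

step 1: stack=$ S  input=read if if read $  — expand S → read N read
step 2: stack=$ read N read  input=read if if read $  — match read
step 3: stack=$ read N  input=if if read $  — expand N → if R N
step 4: stack=$ read N R if  input=if if read $  — match if
step 5: stack=$ read N R  input=if read $  — expand R → Q if
Stack after step 5: $ read N if Q (top = Q).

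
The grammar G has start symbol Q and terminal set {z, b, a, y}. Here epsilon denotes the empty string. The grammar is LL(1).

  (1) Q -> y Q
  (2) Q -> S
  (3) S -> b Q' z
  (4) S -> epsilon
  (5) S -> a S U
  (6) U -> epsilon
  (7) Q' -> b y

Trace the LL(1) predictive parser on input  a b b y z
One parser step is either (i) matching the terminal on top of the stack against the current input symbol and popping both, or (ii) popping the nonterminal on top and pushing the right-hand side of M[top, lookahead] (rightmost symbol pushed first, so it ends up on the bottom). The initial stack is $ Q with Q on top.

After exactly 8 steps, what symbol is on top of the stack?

     Stack       Input        Action
  1  $ Q         a b b y z $  expand Q -> S
  2  $ S         a b b y z $  expand S -> a S U
  3  $ U S a     a b b y z $  match a
  4  $ U S       b b y z $    expand S -> b Q' z
  5  $ U z Q' b  b b y z $    match b
  6  $ U z Q'    b y z $      expand Q' -> b y
  7  $ U z y b   b y z $      match b
  8  $ U z y     y z $        match y
Stack after step 8: $ U z (top = z).

z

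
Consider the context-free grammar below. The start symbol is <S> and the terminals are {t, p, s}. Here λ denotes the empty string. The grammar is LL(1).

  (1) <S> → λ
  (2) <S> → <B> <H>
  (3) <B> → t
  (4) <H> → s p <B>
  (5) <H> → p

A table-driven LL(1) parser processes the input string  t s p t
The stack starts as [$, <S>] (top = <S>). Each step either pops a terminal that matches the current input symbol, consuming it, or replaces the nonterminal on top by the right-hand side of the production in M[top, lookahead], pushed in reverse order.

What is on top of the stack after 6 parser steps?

step 1: stack=$ <S>  input=t s p t $  — expand <S> → <B> <H>
step 2: stack=$ <H> <B>  input=t s p t $  — expand <B> → t
step 3: stack=$ <H> t  input=t s p t $  — match t
step 4: stack=$ <H>  input=s p t $  — expand <H> → s p <B>
step 5: stack=$ <B> p s  input=s p t $  — match s
step 6: stack=$ <B> p  input=p t $  — match p
Stack after step 6: $ <B> (top = <B>).

<B>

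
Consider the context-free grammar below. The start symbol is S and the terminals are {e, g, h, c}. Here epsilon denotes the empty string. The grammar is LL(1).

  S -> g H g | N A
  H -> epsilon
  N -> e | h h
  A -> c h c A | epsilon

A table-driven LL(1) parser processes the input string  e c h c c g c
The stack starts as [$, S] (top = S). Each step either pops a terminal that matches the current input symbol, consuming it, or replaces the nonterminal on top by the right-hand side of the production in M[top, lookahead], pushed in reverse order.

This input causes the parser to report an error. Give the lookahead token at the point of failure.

step 1: stack=$ S  input=e c h c c g c $  — expand S -> N A
step 2: stack=$ A N  input=e c h c c g c $  — expand N -> e
step 3: stack=$ A e  input=e c h c c g c $  — match e
step 4: stack=$ A  input=c h c c g c $  — expand A -> c h c A
step 5: stack=$ A c h c  input=c h c c g c $  — match c
step 6: stack=$ A c h  input=h c c g c $  — match h
step 7: stack=$ A c  input=c c g c $  — match c
step 8: stack=$ A  input=c g c $  — expand A -> c h c A
step 9: stack=$ A c h c  input=c g c $  — match c
step 10: stack=$ A c h  input=g c $  — error: top is terminal h but lookahead is g

g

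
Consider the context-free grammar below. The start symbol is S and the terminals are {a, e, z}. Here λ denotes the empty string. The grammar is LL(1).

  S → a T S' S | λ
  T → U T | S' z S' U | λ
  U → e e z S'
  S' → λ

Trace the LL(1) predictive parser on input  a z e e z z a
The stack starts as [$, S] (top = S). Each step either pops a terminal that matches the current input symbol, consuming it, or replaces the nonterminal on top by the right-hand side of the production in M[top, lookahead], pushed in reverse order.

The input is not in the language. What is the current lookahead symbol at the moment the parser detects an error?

step 1: stack=$ S  input=a z e e z z a $  — expand S → a T S' S
step 2: stack=$ S S' T a  input=a z e e z z a $  — match a
step 3: stack=$ S S' T  input=z e e z z a $  — expand T → S' z S' U
step 4: stack=$ S S' U S' z S'  input=z e e z z a $  — expand S' → λ
step 5: stack=$ S S' U S' z  input=z e e z z a $  — match z
step 6: stack=$ S S' U S'  input=e e z z a $  — expand S' → λ
step 7: stack=$ S S' U  input=e e z z a $  — expand U → e e z S'
step 8: stack=$ S S' S' z e e  input=e e z z a $  — match e
step 9: stack=$ S S' S' z e  input=e z z a $  — match e
step 10: stack=$ S S' S' z  input=z z a $  — match z
step 11: stack=$ S S' S'  input=z a $  — expand S' → λ
step 12: stack=$ S S'  input=z a $  — expand S' → λ
step 13: stack=$ S  input=z a $  — error: M[S, z] is empty

z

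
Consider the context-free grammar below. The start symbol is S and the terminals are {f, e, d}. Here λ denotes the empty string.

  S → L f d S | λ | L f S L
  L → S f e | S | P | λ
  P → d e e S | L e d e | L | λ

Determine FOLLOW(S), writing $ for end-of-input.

{$, d, e, f}

FIRST(S) = {λ, d, e, f}  (via L f d S, L f S L)
FIRST(L) = {λ, d, e, f}  (via S f e, S, P)
FIRST(P) = {λ, d, e, f}  (via L e d e, L)
FOLLOW(S) includes $ since S is the start symbol.
FOLLOW(S): in S→L f d S, the suffix after S is empty (adds nothing new); in S→L f S L, S is followed by L with FIRST {λ, d, e, f}; in S→L f S L, the suffix after S is nullable (adds nothing new); in L→S f e, S is followed by f e with FIRST {f}; in L→S, the suffix after S is empty, so FOLLOW(S) ⊇ FOLLOW(L) = {$, d, e, f}; in P→d e e S, the suffix after S is empty, so FOLLOW(S) ⊇ FOLLOW(P) = {$, d, e, f}. Thus FOLLOW(S) = {$, d, e, f}.
FOLLOW(L): in S→L f d S, L is followed by f d S with FIRST {f}; in S→L f S L (occurrence 1), L is followed by f S L with FIRST {f}; in S→L f S L (occurrence 2), the suffix after L is empty, so FOLLOW(L) ⊇ FOLLOW(S) = {$, d, e, f}; in P→L e d e, L is followed by e d e with FIRST {e}; in P→L, the suffix after L is empty, so FOLLOW(L) ⊇ FOLLOW(P) = {$, d, e, f}. Thus FOLLOW(L) = {$, d, e, f}.
FOLLOW(P): in L→P, the suffix after P is empty, so FOLLOW(P) ⊇ FOLLOW(L) = {$, d, e, f}. Thus FOLLOW(P) = {$, d, e, f}.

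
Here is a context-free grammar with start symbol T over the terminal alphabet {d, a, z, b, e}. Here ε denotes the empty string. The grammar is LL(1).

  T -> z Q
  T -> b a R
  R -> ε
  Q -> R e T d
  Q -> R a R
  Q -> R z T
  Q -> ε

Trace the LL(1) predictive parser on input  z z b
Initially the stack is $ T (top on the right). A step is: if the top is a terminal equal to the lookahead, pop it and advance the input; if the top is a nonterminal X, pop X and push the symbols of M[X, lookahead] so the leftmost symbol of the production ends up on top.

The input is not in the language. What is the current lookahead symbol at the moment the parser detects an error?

$

step 1: stack=$ T  input=z z b $  — expand T -> z Q
step 2: stack=$ Q z  input=z z b $  — match z
step 3: stack=$ Q  input=z b $  — expand Q -> R z T
step 4: stack=$ T z R  input=z b $  — expand R -> ε
step 5: stack=$ T z  input=z b $  — match z
step 6: stack=$ T  input=b $  — expand T -> b a R
step 7: stack=$ R a b  input=b $  — match b
step 8: stack=$ R a  input=$  — error: top is terminal a but lookahead is $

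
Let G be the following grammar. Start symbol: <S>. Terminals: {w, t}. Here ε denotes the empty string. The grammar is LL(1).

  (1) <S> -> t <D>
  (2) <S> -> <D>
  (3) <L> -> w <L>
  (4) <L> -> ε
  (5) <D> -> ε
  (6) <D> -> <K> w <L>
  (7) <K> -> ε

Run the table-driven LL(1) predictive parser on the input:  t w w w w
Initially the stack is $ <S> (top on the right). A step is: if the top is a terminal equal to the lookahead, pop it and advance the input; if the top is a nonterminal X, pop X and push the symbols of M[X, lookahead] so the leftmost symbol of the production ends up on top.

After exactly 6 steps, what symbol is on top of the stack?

w

     Stack        Input        Action
  1  $ <S>        t w w w w $  expand <S> -> t <D>
  2  $ <D> t      t w w w w $  match t
  3  $ <D>        w w w w $    expand <D> -> <K> w <L>
  4  $ <L> w <K>  w w w w $    expand <K> -> ε
  5  $ <L> w      w w w w $    match w
  6  $ <L>        w w w $      expand <L> -> w <L>
Stack after step 6: $ <L> w (top = w).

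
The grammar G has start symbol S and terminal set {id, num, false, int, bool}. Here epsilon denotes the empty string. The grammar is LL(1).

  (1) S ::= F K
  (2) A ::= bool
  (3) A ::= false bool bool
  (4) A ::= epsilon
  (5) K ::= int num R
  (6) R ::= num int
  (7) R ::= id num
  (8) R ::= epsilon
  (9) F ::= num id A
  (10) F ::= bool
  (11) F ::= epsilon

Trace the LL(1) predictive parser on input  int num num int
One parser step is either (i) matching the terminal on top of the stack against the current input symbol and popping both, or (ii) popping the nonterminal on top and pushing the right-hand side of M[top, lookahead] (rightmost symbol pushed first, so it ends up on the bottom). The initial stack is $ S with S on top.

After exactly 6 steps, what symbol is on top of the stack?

num

step 1: stack=$ S  input=int num num int $  — expand S ::= F K
step 2: stack=$ K F  input=int num num int $  — expand F ::= epsilon
step 3: stack=$ K  input=int num num int $  — expand K ::= int num R
step 4: stack=$ R num int  input=int num num int $  — match int
step 5: stack=$ R num  input=num num int $  — match num
step 6: stack=$ R  input=num int $  — expand R ::= num int
Stack after step 6: $ int num (top = num).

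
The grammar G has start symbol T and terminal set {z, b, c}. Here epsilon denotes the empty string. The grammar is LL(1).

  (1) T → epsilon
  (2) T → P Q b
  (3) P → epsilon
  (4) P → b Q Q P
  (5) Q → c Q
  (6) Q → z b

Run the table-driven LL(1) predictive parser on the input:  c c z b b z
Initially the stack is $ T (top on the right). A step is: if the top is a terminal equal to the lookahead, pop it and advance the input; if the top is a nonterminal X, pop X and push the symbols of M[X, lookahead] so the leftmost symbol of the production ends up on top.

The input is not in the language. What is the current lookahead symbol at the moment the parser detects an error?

step 1: stack=$ T  input=c c z b b z $  — expand T → P Q b
step 2: stack=$ b Q P  input=c c z b b z $  — expand P → epsilon
step 3: stack=$ b Q  input=c c z b b z $  — expand Q → c Q
step 4: stack=$ b Q c  input=c c z b b z $  — match c
step 5: stack=$ b Q  input=c z b b z $  — expand Q → c Q
step 6: stack=$ b Q c  input=c z b b z $  — match c
step 7: stack=$ b Q  input=z b b z $  — expand Q → z b
step 8: stack=$ b b z  input=z b b z $  — match z
step 9: stack=$ b b  input=b b z $  — match b
step 10: stack=$ b  input=b z $  — match b
step 11: stack=$  input=z $  — error: stack empty but input remains

z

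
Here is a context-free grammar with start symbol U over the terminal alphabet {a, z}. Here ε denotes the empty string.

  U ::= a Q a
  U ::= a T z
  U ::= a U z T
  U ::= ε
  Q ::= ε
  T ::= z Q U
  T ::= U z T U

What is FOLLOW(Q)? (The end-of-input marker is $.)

{$, a, z}

FIRST(U) = {ε, a}
FIRST(Q) = {ε}
FIRST(T) = {a, z}  (via U z T U)
FOLLOW(U) includes $ since U is the start symbol.
FOLLOW(U): in U::=a U z T, U is followed by z T with FIRST {z}; in T::=z Q U, the suffix after U is empty, so FOLLOW(U) ⊇ FOLLOW(T) = {$, a, z}; in T::=U z T U (occurrence 1), U is followed by z T U with FIRST {z}; in T::=U z T U (occurrence 2), the suffix after U is empty, so FOLLOW(U) ⊇ FOLLOW(T) = {$, a, z}. Thus FOLLOW(U) = {$, a, z}.
FOLLOW(T): in U::=a T z, T is followed by z with FIRST {z}; in U::=a U z T, the suffix after T is empty, so FOLLOW(T) ⊇ FOLLOW(U) = {$, a, z}; in T::=U z T U, T is followed by U with FIRST {ε, a}; in T::=U z T U, the suffix after T is nullable (adds nothing new). Thus FOLLOW(T) = {$, a, z}.
FOLLOW(Q): in U::=a Q a, Q is followed by a with FIRST {a}; in T::=z Q U, Q is followed by U with FIRST {ε, a}; in T::=z Q U, the suffix after Q is nullable, so FOLLOW(Q) ⊇ FOLLOW(T) = {$, a, z}. Thus FOLLOW(Q) = {$, a, z}.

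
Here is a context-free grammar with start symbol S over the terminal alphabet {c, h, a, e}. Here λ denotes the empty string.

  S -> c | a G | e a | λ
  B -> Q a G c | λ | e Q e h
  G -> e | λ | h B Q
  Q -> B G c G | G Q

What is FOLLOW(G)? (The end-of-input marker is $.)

{$, a, c, e, h}

FIRST(S) = {λ, a, c, e}
FIRST(G) = {λ, e, h}
FIRST(B) = {λ, c, e, h}  (via Q a G c)
FIRST(Q) = {c, e, h}  (via B G c G, G Q)
FOLLOW(S) includes $ since S is the start symbol.
FOLLOW(S): S appears on no right-hand side. Thus FOLLOW(S) = {$}.
FOLLOW(B): in G->h B Q, B is followed by Q with FIRST {c, e, h}; in Q->B G c G, B is followed by G c G with FIRST {c, e, h}. Thus FOLLOW(B) = {c, e, h}.
FOLLOW(G): in S->a G, the suffix after G is empty, so FOLLOW(G) ⊇ FOLLOW(S) = {$}; in B->Q a G c, G is followed by c with FIRST {c}; in Q->B G c G (occurrence 1), G is followed by c G with FIRST {c}; in Q->B G c G (occurrence 2), the suffix after G is empty, so FOLLOW(G) ⊇ FOLLOW(Q) = {$, a, c, e, h}; in Q->G Q, G is followed by Q with FIRST {c, e, h}. Thus FOLLOW(G) = {$, a, c, e, h}.
FOLLOW(Q): in B->Q a G c, Q is followed by a G c with FIRST {a}; in B->e Q e h, Q is followed by e h with FIRST {e}; in G->h B Q, the suffix after Q is empty, so FOLLOW(Q) ⊇ FOLLOW(G) = {$, a, c, e, h}; in Q->G Q, the suffix after Q is empty (adds nothing new). Thus FOLLOW(Q) = {$, a, c, e, h}.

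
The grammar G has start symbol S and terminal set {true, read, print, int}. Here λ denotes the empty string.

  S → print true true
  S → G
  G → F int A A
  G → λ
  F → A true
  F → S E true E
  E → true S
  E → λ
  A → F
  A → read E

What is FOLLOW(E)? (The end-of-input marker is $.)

{$, int, print, read, true}

FIRST(E): from E→true S we get {true}; from E→λ we get {λ}. So FIRST(E) = {λ, true}.
FIRST(S): from S→print true true we get {print}; from S→G we get {λ, print, read, true}. So FIRST(S) = {λ, print, read, true}.
FIRST(G): from G→F int A A we get {print, read, true}; from G→λ we get {λ}. So FIRST(G) = {λ, print, read, true}.
FIRST(F): from F→A true we get {print, read, true}; from F→S E true E we get {print, read, true}. So FIRST(F) = {print, read, true}.
FIRST(A): from A→F we get {print, read, true}; from A→read E we get {read}. So FIRST(A) = {print, read, true}.
FOLLOW(S) includes $ since S is the start symbol.
FOLLOW(S): in F→S E true E, S is followed by E true E with FIRST {true}; in E→true S, the suffix after S is empty, so FOLLOW(S) ⊇ FOLLOW(E) = {$, int, print, read, true}. Thus FOLLOW(S) = {$, int, print, read, true}.
FOLLOW(G): in S→G, the suffix after G is empty, so FOLLOW(G) ⊇ FOLLOW(S) = {$, int, print, read, true}. Thus FOLLOW(G) = {$, int, print, read, true}.
FOLLOW(A): in G→F int A A (occurrence 1), A is followed by A with FIRST {print, read, true}; in G→F int A A (occurrence 2), the suffix after A is empty, so FOLLOW(A) ⊇ FOLLOW(G) = {$, int, print, read, true}; in F→A true, A is followed by true with FIRST {true}. Thus FOLLOW(A) = {$, int, print, read, true}.
FOLLOW(F): in G→F int A A, F is followed by int A A with FIRST {int}; in A→F, the suffix after F is empty, so FOLLOW(F) ⊇ FOLLOW(A) = {$, int, print, read, true}. Thus FOLLOW(F) = {$, int, print, read, true}.
FOLLOW(E): in F→S E true E (occurrence 1), E is followed by true E with FIRST {true}; in F→S E true E (occurrence 2), the suffix after E is empty, so FOLLOW(E) ⊇ FOLLOW(F) = {$, int, print, read, true}; in A→read E, the suffix after E is empty, so FOLLOW(E) ⊇ FOLLOW(A) = {$, int, print, read, true}. Thus FOLLOW(E) = {$, int, print, read, true}.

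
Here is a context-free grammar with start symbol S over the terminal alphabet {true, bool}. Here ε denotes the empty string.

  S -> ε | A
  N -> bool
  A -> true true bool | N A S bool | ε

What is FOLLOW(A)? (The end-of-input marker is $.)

{$, bool, true}

FIRST(N) = {bool}
FIRST(A) = {ε, bool, true}  (via N A S bool)
FIRST(S) = {ε, bool, true}  (via A)
FOLLOW(S) includes $ since S is the start symbol.
FOLLOW(S): in A->N A S bool, S is followed by bool with FIRST {bool}. Thus FOLLOW(S) = {$, bool}.
FOLLOW(N): in A->N A S bool, N is followed by A S bool with FIRST {bool, true}. Thus FOLLOW(N) = {bool, true}.
FOLLOW(A): in S->A, the suffix after A is empty, so FOLLOW(A) ⊇ FOLLOW(S) = {$, bool}; in A->N A S bool, A is followed by S bool with FIRST {bool, true}. Thus FOLLOW(A) = {$, bool, true}.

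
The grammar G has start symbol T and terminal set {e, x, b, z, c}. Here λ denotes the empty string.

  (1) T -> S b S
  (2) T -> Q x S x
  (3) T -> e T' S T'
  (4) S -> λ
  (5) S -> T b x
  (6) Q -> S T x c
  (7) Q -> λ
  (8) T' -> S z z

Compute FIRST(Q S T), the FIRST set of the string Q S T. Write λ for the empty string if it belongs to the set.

{b, e, x}

FIRST(T) = {b, e, x}  (via S b S, Q x S x)
FIRST(S) = {λ, b, e, x}  (via T b x)
FIRST(Q) = {λ, b, e, x}  (via S T x c)
FIRST(T') = {b, e, x, z}  (via S z z)
FIRST(Q S T): take FIRST of each symbol in turn, carrying on past any symbol whose FIRST contains λ; result {b, e, x}.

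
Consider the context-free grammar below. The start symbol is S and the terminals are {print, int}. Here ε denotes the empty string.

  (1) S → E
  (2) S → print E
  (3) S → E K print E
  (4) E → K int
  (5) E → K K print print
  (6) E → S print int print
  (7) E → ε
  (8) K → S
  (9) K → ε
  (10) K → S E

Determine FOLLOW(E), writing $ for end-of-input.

{$, int, print}

FIRST(S) = {ε, int, print}  (via E, E K print E)
FIRST(E) = {ε, int, print}  (via K int, K K print print, S print int print)
FIRST(K) = {ε, int, print}  (via S, S E)
FOLLOW(S) includes $ since S is the start symbol.
FOLLOW(K): in S→E K print E, K is followed by print E with FIRST {print}; in E→K int, K is followed by int with FIRST {int}; in E→K K print print (occurrence 1), K is followed by K print print with FIRST {int, print}; in E→K K print print (occurrence 2), K is followed by print print with FIRST {print}. Thus FOLLOW(K) = {int, print}.
FOLLOW(S): in E→S print int print, S is followed by print int print with FIRST {print}; in K→S, the suffix after S is empty, so FOLLOW(S) ⊇ FOLLOW(K) = {int, print}; in K→S E, S is followed by E with FIRST {ε, int, print}; in K→S E, the suffix after S is nullable, so FOLLOW(S) ⊇ FOLLOW(K) = {int, print}. Thus FOLLOW(S) = {$, int, print}.
FOLLOW(E): in S→E, the suffix after E is empty, so FOLLOW(E) ⊇ FOLLOW(S) = {$, int, print}; in S→print E, the suffix after E is empty, so FOLLOW(E) ⊇ FOLLOW(S) = {$, int, print}; in S→E K print E (occurrence 1), E is followed by K print E with FIRST {int, print}; in S→E K print E (occurrence 2), the suffix after E is empty, so FOLLOW(E) ⊇ FOLLOW(S) = {$, int, print}; in K→S E, the suffix after E is empty, so FOLLOW(E) ⊇ FOLLOW(K) = {int, print}. Thus FOLLOW(E) = {$, int, print}.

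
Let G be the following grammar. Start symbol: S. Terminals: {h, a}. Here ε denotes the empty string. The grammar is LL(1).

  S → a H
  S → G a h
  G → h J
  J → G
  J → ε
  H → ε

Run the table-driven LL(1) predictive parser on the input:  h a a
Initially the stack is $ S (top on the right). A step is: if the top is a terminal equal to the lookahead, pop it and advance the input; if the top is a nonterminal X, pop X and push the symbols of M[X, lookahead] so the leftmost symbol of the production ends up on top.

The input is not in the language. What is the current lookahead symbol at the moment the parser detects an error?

     Stack      Input    Action
  1  $ S        h a a $  expand S → G a h
  2  $ h a G    h a a $  expand G → h J
  3  $ h a J h  h a a $  match h
  4  $ h a J    a a $    expand J → ε
  5  $ h a      a a $    match a
  6  $ h        a $      error: top is terminal h but lookahead is a

a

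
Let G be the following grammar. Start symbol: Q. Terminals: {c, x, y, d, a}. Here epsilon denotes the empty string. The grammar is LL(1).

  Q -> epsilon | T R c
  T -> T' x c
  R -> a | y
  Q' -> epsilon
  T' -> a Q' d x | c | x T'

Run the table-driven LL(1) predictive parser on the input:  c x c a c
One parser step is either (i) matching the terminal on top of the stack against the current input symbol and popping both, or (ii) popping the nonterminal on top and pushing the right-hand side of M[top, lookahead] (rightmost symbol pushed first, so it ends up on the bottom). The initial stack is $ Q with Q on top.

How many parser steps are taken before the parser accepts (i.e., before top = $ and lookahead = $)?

9

step 1: stack=$ Q  input=c x c a c $  — expand Q -> T R c
step 2: stack=$ c R T  input=c x c a c $  — expand T -> T' x c
step 3: stack=$ c R c x T'  input=c x c a c $  — expand T' -> c
step 4: stack=$ c R c x c  input=c x c a c $  — match c
step 5: stack=$ c R c x  input=x c a c $  — match x
step 6: stack=$ c R c  input=c a c $  — match c
step 7: stack=$ c R  input=a c $  — expand R -> a
step 8: stack=$ c a  input=a c $  — match a
step 9: stack=$ c  input=c $  — match c
Accept reached after 9 steps.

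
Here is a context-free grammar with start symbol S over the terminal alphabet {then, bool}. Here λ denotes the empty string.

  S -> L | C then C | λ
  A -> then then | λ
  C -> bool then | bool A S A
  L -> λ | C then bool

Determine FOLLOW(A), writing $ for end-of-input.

{$, bool, then}

FIRST(A): from A->then then we get {then}; from A->λ we get {λ}. So FIRST(A) = {λ, then}.
FIRST(C): from C->bool then we get {bool}; from C->bool A S A we get {bool}. So FIRST(C) = {bool}.
FIRST(L): from L->λ we get {λ}; from L->C then bool we get {bool}. So FIRST(L) = {λ, bool}.
FIRST(S): from S->L we get {λ, bool}; from S->C then C we get {bool}; from S->λ we get {λ}. So FIRST(S) = {λ, bool}.
FOLLOW(S) includes $ since S is the start symbol.
FOLLOW(S): in C->bool A S A, S is followed by A with FIRST {λ, then}; in C->bool A S A, the suffix after S is nullable, so FOLLOW(S) ⊇ FOLLOW(C) = {$, then}. Thus FOLLOW(S) = {$, then}.
FOLLOW(C): in S->C then C (occurrence 1), C is followed by then C with FIRST {then}; in S->C then C (occurrence 2), the suffix after C is empty, so FOLLOW(C) ⊇ FOLLOW(S) = {$, then}; in L->C then bool, C is followed by then bool with FIRST {then}. Thus FOLLOW(C) = {$, then}.
FOLLOW(A): in C->bool A S A (occurrence 1), A is followed by S A with FIRST {λ, bool, then}; in C->bool A S A (occurrence 1), the suffix after A is nullable, so FOLLOW(A) ⊇ FOLLOW(C) = {$, then}; in C->bool A S A (occurrence 2), the suffix after A is empty, so FOLLOW(A) ⊇ FOLLOW(C) = {$, then}. Thus FOLLOW(A) = {$, bool, then}.
FOLLOW(L): in S->L, the suffix after L is empty, so FOLLOW(L) ⊇ FOLLOW(S) = {$, then}. Thus FOLLOW(L) = {$, then}.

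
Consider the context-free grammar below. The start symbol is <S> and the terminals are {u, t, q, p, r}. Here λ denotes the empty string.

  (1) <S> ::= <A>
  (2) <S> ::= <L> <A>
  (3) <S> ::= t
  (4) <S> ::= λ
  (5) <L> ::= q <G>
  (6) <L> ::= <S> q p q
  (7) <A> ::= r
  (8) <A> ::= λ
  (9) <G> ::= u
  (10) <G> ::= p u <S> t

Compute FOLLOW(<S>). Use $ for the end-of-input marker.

FIRST(<A>): from <A>::=r we get {r}; from <A>::=λ we get {λ}. So FIRST(<A>) = {λ, r}.
FIRST(<G>): from <G>::=u we get {u}; from <G>::=p u <S> t we get {p}. So FIRST(<G>) = {p, u}.
FIRST(<S>): from <S>::=<A> we get {λ, r}; from <S>::=<L> <A> we get {q, r, t}; from <S>::=t we get {t}; from <S>::=λ we get {λ}. So FIRST(<S>) = {λ, q, r, t}.
FIRST(<L>): from <L>::=q <G> we get {q}; from <L>::=<S> q p q we get {q, r, t}. So FIRST(<L>) = {q, r, t}.
FOLLOW(<S>) includes $ since <S> is the start symbol.
FOLLOW(<S>): in <L>::=<S> q p q, <S> is followed by q p q with FIRST {q}; in <G>::=p u <S> t, <S> is followed by t with FIRST {t}. Thus FOLLOW(<S>) = {$, q, t}.
FOLLOW(<L>): in <S>::=<L> <A>, <L> is followed by <A> with FIRST {λ, r}; in <S>::=<L> <A>, the suffix after <L> is nullable, so FOLLOW(<L>) ⊇ FOLLOW(<S>) = {$, q, t}. Thus FOLLOW(<L>) = {$, q, r, t}.
FOLLOW(<A>): in <S>::=<A>, the suffix after <A> is empty, so FOLLOW(<A>) ⊇ FOLLOW(<S>) = {$, q, t}; in <S>::=<L> <A>, the suffix after <A> is empty, so FOLLOW(<A>) ⊇ FOLLOW(<S>) = {$, q, t}. Thus FOLLOW(<A>) = {$, q, t}.
FOLLOW(<G>): in <L>::=q <G>, the suffix after <G> is empty, so FOLLOW(<G>) ⊇ FOLLOW(<L>) = {$, q, r, t}. Thus FOLLOW(<G>) = {$, q, r, t}.

{$, q, t}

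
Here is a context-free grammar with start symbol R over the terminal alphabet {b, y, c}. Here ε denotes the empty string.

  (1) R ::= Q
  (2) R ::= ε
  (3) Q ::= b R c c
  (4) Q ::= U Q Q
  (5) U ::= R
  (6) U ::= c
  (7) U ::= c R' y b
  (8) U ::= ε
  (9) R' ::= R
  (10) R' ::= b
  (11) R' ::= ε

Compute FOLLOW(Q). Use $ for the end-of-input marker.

FIRST(R) = {ε, b, c}  (via Q)
FIRST(U) = {ε, b, c}  (via R)
FIRST(R') = {ε, b, c}  (via R)
FIRST(Q) = {b, c}  (via U Q Q)
FOLLOW(R) includes $ since R is the start symbol.
FOLLOW(U): in Q::=U Q Q, U is followed by Q Q with FIRST {b, c}. Thus FOLLOW(U) = {b, c}.
FOLLOW(R'): in U::=c R' y b, R' is followed by y b with FIRST {y}. Thus FOLLOW(R') = {y}.
FOLLOW(R): in Q::=b R c c, R is followed by c c with FIRST {c}; in U::=R, the suffix after R is empty, so FOLLOW(R) ⊇ FOLLOW(U) = {b, c}; in R'::=R, the suffix after R is empty, so FOLLOW(R) ⊇ FOLLOW(R') = {y}. Thus FOLLOW(R) = {$, b, c, y}.
FOLLOW(Q): in R::=Q, the suffix after Q is empty, so FOLLOW(Q) ⊇ FOLLOW(R) = {$, b, c, y}; in Q::=U Q Q (occurrence 1), Q is followed by Q with FIRST {b, c}; in Q::=U Q Q (occurrence 2), the suffix after Q is empty (adds nothing new). Thus FOLLOW(Q) = {$, b, c, y}.

{$, b, c, y}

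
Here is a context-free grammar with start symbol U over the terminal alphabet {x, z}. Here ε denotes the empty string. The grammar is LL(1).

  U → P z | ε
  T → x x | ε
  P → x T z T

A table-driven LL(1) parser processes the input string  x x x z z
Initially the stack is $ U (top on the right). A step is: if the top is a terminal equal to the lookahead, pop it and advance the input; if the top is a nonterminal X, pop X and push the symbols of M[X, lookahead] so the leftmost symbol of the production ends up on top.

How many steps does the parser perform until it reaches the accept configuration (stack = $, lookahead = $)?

9

     Stack        Input        Action
  1  $ U          x x x z z $  expand U → P z
  2  $ z P        x x x z z $  expand P → x T z T
  3  $ z T z T x  x x x z z $  match x
  4  $ z T z T    x x z z $    expand T → x x
  5  $ z T z x x  x x z z $    match x
  6  $ z T z x    x z z $      match x
  7  $ z T z      z z $        match z
  8  $ z T        z $          expand T → ε
  9  $ z          z $          match z
Accept reached after 9 steps.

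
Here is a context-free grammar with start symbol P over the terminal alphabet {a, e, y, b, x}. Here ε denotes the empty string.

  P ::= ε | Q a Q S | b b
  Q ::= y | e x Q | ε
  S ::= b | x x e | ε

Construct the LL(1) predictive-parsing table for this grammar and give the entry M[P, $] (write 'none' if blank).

P ::= ε

FIRST(Q) = {ε, e, y}
FIRST(S) = {ε, b, x}
FIRST(P) = {ε, a, b, e, y}  (via Q a Q S)
FOLLOW(P) includes $ since P is the start symbol.
FOLLOW(P): P appears on no right-hand side. Thus FOLLOW(P) = {$}.
For P ::= ε: FIRST(ε) = {ε}, so it goes in M[P, t] for t ∈ {}; since ε ∈ FIRST, also for every t ∈ FOLLOW(P) = {$}.
For P ::= Q a Q S: FIRST(Q a Q S) = {a, e, y}, so it goes in M[P, t] for t ∈ {a, e, y}.
For P ::= b b: FIRST(b b) = {b}, so it goes in M[P, t] for t ∈ {b}.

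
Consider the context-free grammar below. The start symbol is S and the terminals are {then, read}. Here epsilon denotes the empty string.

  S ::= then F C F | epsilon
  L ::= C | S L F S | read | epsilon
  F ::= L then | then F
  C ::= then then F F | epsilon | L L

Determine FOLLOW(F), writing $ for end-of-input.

{$, read, then}

FIRST(S): from S::=then F C F we get {then}; from S::=epsilon we get {epsilon}. So FIRST(S) = {epsilon, then}.
FIRST(L): from L::=C we get {epsilon, read, then}; from L::=S L F S we get {read, then}; from L::=read we get {read}; from L::=epsilon we get {epsilon}. So FIRST(L) = {epsilon, read, then}.
FIRST(F): from F::=L then we get {read, then}; from F::=then F we get {then}. So FIRST(F) = {read, then}.
FIRST(C): from C::=then then F F we get {then}; from C::=epsilon we get {epsilon}; from C::=L L we get {epsilon, read, then}. So FIRST(C) = {epsilon, read, then}.
FOLLOW(S) includes $ since S is the start symbol.
FOLLOW(S): in L::=S L F S (occurrence 1), S is followed by L F S with FIRST {read, then}; in L::=S L F S (occurrence 2), the suffix after S is empty, so FOLLOW(S) ⊇ FOLLOW(L) = {read, then}. Thus FOLLOW(S) = {$, read, then}.
FOLLOW(L): in L::=S L F S, L is followed by F S with FIRST {read, then}; in F::=L then, L is followed by then with FIRST {then}; in C::=L L (occurrence 1), L is followed by L with FIRST {epsilon, read, then}; in C::=L L (occurrence 1), the suffix after L is nullable, so FOLLOW(L) ⊇ FOLLOW(C) = {read, then}; in C::=L L (occurrence 2), the suffix after L is empty, so FOLLOW(L) ⊇ FOLLOW(C) = {read, then}. Thus FOLLOW(L) = {read, then}.
FOLLOW(C): in S::=then F C F, C is followed by F with FIRST {read, then}; in L::=C, the suffix after C is empty, so FOLLOW(C) ⊇ FOLLOW(L) = {read, then}. Thus FOLLOW(C) = {read, then}.
FOLLOW(F): in S::=then F C F (occurrence 1), F is followed by C F with FIRST {read, then}; in S::=then F C F (occurrence 2), the suffix after F is empty, so FOLLOW(F) ⊇ FOLLOW(S) = {$, read, then}; in L::=S L F S, F is followed by S with FIRST {epsilon, then}; in L::=S L F S, the suffix after F is nullable, so FOLLOW(F) ⊇ FOLLOW(L) = {read, then}; in F::=then F, the suffix after F is empty (adds nothing new); in C::=then then F F (occurrence 1), F is followed by F with FIRST {read, then}; in C::=then then F F (occurrence 2), the suffix after F is empty, so FOLLOW(F) ⊇ FOLLOW(C) = {read, then}. Thus FOLLOW(F) = {$, read, then}.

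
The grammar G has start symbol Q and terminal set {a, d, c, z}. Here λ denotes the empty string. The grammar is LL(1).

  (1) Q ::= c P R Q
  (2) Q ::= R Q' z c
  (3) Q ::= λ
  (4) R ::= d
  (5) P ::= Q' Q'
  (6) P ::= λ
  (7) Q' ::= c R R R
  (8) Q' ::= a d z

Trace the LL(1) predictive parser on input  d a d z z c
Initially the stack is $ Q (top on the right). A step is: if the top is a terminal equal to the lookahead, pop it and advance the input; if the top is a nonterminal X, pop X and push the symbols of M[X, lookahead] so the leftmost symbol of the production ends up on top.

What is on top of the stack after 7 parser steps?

step 1: stack=$ Q  input=d a d z z c $  — expand Q ::= R Q' z c
step 2: stack=$ c z Q' R  input=d a d z z c $  — expand R ::= d
step 3: stack=$ c z Q' d  input=d a d z z c $  — match d
step 4: stack=$ c z Q'  input=a d z z c $  — expand Q' ::= a d z
step 5: stack=$ c z z d a  input=a d z z c $  — match a
step 6: stack=$ c z z d  input=d z z c $  — match d
step 7: stack=$ c z z  input=z z c $  — match z
Stack after step 7: $ c z (top = z).

z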